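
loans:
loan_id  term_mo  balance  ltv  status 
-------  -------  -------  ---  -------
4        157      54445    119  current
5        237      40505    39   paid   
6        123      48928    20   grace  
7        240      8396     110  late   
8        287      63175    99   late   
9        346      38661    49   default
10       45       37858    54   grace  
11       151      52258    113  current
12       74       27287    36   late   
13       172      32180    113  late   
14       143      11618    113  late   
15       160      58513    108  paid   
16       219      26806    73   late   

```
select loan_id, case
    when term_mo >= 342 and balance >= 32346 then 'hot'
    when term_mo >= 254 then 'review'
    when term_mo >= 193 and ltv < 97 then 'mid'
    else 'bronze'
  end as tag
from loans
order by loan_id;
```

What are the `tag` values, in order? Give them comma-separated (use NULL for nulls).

bronze, mid, bronze, bronze, review, hot, bronze, bronze, bronze, bronze, bronze, bronze, mid

loan_id=4: ELSE → bronze
loan_id=5: term_mo >= 193 and ltv < 97 → mid
loan_id=6: ELSE → bronze
loan_id=7: ELSE → bronze
loan_id=8: term_mo >= 254 → review
loan_id=9: term_mo >= 342 and balance >= 32346 → hot
loan_id=10: ELSE → bronze
loan_id=11: ELSE → bronze
loan_id=12: ELSE → bronze
loan_id=13: ELSE → bronze
loan_id=14: ELSE → bronze
loan_id=15: ELSE → bronze
loan_id=16: term_mo >= 193 and ltv < 97 → mid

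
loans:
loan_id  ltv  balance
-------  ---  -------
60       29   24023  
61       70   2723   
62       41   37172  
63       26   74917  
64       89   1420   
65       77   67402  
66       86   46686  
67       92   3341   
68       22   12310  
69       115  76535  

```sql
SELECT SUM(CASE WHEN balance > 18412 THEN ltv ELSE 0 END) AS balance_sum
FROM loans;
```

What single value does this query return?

loan_id=60: ✓ → 29
loan_id=61: ✗
loan_id=62: ✓ → 41
loan_id=63: ✓ → 26
loan_id=64: ✗
loan_id=65: ✓ → 77
loan_id=66: ✓ → 86
loan_id=67: ✗
loan_id=68: ✗
loan_id=69: ✓ → 115
balance_sum = 29 + 41 + 26 + 77 + 86 + 115 = 374

374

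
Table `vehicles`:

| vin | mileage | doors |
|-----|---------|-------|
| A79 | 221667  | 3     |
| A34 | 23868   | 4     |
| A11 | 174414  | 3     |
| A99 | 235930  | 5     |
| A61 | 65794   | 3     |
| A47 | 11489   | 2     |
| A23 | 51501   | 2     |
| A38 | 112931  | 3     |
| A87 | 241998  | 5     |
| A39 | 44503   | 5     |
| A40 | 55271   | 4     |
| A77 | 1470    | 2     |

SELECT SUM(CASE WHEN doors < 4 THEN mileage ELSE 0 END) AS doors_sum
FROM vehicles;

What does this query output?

639266

vin=A79: ✓ → 221667
vin=A34: ✗
vin=A11: ✓ → 174414
vin=A99: ✗
vin=A61: ✓ → 65794
vin=A47: ✓ → 11489
vin=A23: ✓ → 51501
vin=A38: ✓ → 112931
vin=A87: ✗
vin=A39: ✗
vin=A40: ✗
vin=A77: ✓ → 1470
doors_sum = 221667 + 174414 + 65794 + 11489 + 51501 + 112931 + 1470 = 639266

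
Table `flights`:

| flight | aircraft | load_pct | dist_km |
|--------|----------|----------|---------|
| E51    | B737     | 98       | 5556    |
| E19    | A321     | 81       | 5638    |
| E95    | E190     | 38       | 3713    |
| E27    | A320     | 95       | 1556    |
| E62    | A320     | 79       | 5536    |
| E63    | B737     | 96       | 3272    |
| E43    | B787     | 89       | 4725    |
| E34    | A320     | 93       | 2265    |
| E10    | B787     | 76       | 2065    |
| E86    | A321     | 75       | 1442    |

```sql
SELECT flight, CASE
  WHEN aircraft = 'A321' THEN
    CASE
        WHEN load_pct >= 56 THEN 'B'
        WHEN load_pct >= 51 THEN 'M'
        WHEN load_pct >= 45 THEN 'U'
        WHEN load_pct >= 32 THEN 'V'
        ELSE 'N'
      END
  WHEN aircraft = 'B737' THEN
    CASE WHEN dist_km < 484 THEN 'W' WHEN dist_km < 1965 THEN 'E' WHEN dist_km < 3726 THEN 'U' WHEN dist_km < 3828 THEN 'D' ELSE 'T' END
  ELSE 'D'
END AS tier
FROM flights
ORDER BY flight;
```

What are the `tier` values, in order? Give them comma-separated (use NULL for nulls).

flight=E10: aircraft='B787' → outer ELSE → D
flight=E19: aircraft='A321' → inner[load_pct >= 56] → B
flight=E27: aircraft='A320' → outer ELSE → D
flight=E34: aircraft='A320' → outer ELSE → D
flight=E43: aircraft='B787' → outer ELSE → D
flight=E51: aircraft='B737' → inner[ELSE] → T
flight=E62: aircraft='A320' → outer ELSE → D
flight=E63: aircraft='B737' → inner[dist_km < 3726] → U
flight=E86: aircraft='A321' → inner[load_pct >= 56] → B
flight=E95: aircraft='E190' → outer ELSE → D

D, B, D, D, D, T, D, U, B, D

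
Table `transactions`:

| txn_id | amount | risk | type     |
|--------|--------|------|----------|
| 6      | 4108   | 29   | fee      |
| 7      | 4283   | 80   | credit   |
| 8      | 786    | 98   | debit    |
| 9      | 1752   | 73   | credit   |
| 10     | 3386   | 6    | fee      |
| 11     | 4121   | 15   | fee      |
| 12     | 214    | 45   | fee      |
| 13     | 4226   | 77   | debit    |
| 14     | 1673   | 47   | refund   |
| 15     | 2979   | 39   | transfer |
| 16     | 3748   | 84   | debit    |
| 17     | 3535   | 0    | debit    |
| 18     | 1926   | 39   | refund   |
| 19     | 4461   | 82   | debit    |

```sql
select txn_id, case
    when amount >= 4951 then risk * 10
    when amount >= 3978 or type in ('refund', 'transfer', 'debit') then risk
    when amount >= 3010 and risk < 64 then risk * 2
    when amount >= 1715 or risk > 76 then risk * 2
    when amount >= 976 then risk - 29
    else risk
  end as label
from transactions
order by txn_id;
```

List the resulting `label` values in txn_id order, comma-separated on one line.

29, 80, 98, 146, 12, 15, 45, 77, 47, 39, 84, 0, 39, 82

txn_id=6: amount >= 3978 or type in ('refund', 'transfer', 'debit') → 29
txn_id=7: amount >= 3978 or type in ('refund', 'transfer', 'debit') → 80
txn_id=8: amount >= 3978 or type in ('refund', 'transfer', 'debit') → 98
txn_id=9: amount >= 1715 or risk > 76 → 146
txn_id=10: amount >= 3010 and risk < 64 → 12
txn_id=11: amount >= 3978 or type in ('refund', 'transfer', 'debit') → 15
txn_id=12: ELSE → 45
txn_id=13: amount >= 3978 or type in ('refund', 'transfer', 'debit') → 77
txn_id=14: amount >= 3978 or type in ('refund', 'transfer', 'debit') → 47
txn_id=15: amount >= 3978 or type in ('refund', 'transfer', 'debit') → 39
txn_id=16: amount >= 3978 or type in ('refund', 'transfer', 'debit') → 84
txn_id=17: amount >= 3978 or type in ('refund', 'transfer', 'debit') → 0
txn_id=18: amount >= 3978 or type in ('refund', 'transfer', 'debit') → 39
txn_id=19: amount >= 3978 or type in ('refund', 'transfer', 'debit') → 82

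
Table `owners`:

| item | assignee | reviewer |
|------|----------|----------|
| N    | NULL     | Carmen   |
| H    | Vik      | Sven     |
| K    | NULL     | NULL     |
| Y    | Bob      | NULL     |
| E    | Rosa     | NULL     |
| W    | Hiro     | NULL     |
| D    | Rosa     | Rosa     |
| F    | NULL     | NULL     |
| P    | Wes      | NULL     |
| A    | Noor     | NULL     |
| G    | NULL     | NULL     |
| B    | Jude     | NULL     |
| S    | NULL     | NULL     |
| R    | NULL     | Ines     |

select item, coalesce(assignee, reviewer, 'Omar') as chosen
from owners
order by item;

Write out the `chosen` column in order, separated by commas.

Noor, Jude, Rosa, Rosa, Omar, Omar, Vik, Omar, Carmen, Wes, Ines, Omar, Hiro, Bob

item=A: assignee=Noor → Noor
item=B: assignee=Jude → Jude
item=D: assignee=Rosa → Rosa
item=E: assignee=Rosa → Rosa
item=F: assignee=NULL, reviewer=NULL, → literal Omar → Omar
item=G: assignee=NULL, reviewer=NULL, → literal Omar → Omar
item=H: assignee=Vik → Vik
item=K: assignee=NULL, reviewer=NULL, → literal Omar → Omar
item=N: assignee=NULL, reviewer=Carmen → Carmen
item=P: assignee=Wes → Wes
item=R: assignee=NULL, reviewer=Ines → Ines
item=S: assignee=NULL, reviewer=NULL, → literal Omar → Omar
item=W: assignee=Hiro → Hiro
item=Y: assignee=Bob → Bob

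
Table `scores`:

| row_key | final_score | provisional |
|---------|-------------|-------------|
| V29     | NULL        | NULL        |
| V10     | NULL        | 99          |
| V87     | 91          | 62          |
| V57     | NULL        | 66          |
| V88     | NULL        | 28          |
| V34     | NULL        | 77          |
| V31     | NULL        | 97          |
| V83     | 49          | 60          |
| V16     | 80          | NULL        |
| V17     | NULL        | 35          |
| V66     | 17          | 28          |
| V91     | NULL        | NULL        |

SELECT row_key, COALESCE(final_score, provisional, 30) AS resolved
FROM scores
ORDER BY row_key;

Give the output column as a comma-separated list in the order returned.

row_key=V10: final_score=NULL, provisional=99 → 99
row_key=V16: final_score=80 → 80
row_key=V17: final_score=NULL, provisional=35 → 35
row_key=V29: final_score=NULL, provisional=NULL, → literal 30 → 30
row_key=V31: final_score=NULL, provisional=97 → 97
row_key=V34: final_score=NULL, provisional=77 → 77
row_key=V57: final_score=NULL, provisional=66 → 66
row_key=V66: final_score=17 → 17
row_key=V83: final_score=49 → 49
row_key=V87: final_score=91 → 91
row_key=V88: final_score=NULL, provisional=28 → 28
row_key=V91: final_score=NULL, provisional=NULL, → literal 30 → 30

99, 80, 35, 30, 97, 77, 66, 17, 49, 91, 28, 30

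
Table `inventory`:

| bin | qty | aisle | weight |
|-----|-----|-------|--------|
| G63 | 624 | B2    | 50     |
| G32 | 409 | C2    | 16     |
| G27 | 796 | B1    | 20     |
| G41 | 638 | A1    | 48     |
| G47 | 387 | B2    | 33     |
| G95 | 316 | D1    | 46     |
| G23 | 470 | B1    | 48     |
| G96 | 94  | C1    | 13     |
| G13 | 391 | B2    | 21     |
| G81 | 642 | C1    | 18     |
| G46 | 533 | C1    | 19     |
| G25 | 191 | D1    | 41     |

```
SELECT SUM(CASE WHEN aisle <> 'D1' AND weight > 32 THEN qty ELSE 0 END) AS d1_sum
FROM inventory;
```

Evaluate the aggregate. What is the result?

bin=G63: ✓ → 624
bin=G32: ✗
bin=G27: ✗
bin=G41: ✓ → 638
bin=G47: ✓ → 387
bin=G95: ✗
bin=G23: ✓ → 470
bin=G96: ✗
bin=G13: ✗
bin=G81: ✗
bin=G46: ✗
bin=G25: ✗
d1_sum = 624 + 638 + 387 + 470 = 2119

2119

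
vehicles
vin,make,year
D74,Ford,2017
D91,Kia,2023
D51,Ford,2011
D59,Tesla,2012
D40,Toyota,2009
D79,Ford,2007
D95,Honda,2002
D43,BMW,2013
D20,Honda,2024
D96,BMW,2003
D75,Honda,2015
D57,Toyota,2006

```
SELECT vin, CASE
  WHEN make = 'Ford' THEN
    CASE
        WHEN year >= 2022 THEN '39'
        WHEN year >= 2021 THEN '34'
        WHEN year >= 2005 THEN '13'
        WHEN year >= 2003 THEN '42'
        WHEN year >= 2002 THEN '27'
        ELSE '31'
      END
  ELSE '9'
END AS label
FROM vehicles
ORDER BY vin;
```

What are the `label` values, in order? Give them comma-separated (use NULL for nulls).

9, 9, 9, 13, 9, 9, 13, 9, 13, 9, 9, 9

vin=D20: make='Honda' → outer ELSE → 9
vin=D40: make='Toyota' → outer ELSE → 9
vin=D43: make='BMW' → outer ELSE → 9
vin=D51: make='Ford' → inner[year >= 2005] → 13
vin=D57: make='Toyota' → outer ELSE → 9
vin=D59: make='Tesla' → outer ELSE → 9
vin=D74: make='Ford' → inner[year >= 2005] → 13
vin=D75: make='Honda' → outer ELSE → 9
vin=D79: make='Ford' → inner[year >= 2005] → 13
vin=D91: make='Kia' → outer ELSE → 9
vin=D95: make='Honda' → outer ELSE → 9
vin=D96: make='BMW' → outer ELSE → 9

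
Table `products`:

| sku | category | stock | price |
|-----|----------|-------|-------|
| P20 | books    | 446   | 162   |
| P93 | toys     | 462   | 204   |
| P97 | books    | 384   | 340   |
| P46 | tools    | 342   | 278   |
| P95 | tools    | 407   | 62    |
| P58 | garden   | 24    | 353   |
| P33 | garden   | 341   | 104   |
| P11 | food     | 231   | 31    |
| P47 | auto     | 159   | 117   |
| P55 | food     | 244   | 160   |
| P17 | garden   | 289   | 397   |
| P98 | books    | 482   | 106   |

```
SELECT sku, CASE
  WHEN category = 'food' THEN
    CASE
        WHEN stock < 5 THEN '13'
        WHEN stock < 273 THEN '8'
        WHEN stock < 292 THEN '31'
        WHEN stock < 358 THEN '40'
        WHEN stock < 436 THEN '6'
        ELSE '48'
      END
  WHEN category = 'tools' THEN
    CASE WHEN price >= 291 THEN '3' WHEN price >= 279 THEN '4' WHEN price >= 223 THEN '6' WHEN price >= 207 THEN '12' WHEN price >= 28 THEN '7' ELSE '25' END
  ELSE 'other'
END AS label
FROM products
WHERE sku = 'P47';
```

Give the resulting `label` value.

sku = P47: category=auto, stock=159, price=117.
category='auto' → outer ELSE → other

other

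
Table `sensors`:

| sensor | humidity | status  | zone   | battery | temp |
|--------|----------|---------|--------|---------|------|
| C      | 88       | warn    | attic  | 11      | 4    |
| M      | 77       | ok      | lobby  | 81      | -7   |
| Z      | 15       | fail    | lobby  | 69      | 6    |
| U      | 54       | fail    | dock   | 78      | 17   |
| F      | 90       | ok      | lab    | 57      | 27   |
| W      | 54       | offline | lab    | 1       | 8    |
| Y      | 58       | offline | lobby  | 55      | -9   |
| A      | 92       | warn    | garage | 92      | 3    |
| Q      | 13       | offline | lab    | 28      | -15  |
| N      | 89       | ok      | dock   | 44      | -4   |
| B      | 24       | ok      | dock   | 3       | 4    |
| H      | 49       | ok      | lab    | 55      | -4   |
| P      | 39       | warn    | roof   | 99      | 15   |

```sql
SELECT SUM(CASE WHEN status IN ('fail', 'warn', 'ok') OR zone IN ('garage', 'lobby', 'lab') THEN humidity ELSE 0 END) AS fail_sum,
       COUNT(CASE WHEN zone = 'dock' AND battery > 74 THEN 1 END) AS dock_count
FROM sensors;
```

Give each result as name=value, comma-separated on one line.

[fail_sum: status IN ('fail', 'warn', 'ok') OR zone IN ('garage', 'lobby', 'lab')]
sensor=C: ✓ → 88
sensor=M: ✓ → 77
sensor=Z: ✓ → 15
sensor=U: ✓ → 54
sensor=F: ✓ → 90
sensor=W: ✓ → 54
sensor=Y: ✓ → 58
sensor=A: ✓ → 92
sensor=Q: ✓ → 13
sensor=N: ✓ → 89
sensor=B: ✓ → 24
sensor=H: ✓ → 49
sensor=P: ✓ → 39
fail_sum = 88 + 77 + 15 + 54 + 90 + 54 + 58 + 92 + 13 + 89 + 24 + 49 + 39 = 742
—
[dock_count: zone = 'dock' AND battery > 74]
sensor=C: ✗
sensor=M: ✗
sensor=Z: ✗
sensor=U: ✓ → 1
sensor=F: ✗
sensor=W: ✗
sensor=Y: ✗
sensor=A: ✗
sensor=Q: ✗
sensor=N: ✗
sensor=B: ✗
sensor=H: ✗
sensor=P: ✗
dock_count = COUNT(1) = 1

fail_sum=742, dock_count=1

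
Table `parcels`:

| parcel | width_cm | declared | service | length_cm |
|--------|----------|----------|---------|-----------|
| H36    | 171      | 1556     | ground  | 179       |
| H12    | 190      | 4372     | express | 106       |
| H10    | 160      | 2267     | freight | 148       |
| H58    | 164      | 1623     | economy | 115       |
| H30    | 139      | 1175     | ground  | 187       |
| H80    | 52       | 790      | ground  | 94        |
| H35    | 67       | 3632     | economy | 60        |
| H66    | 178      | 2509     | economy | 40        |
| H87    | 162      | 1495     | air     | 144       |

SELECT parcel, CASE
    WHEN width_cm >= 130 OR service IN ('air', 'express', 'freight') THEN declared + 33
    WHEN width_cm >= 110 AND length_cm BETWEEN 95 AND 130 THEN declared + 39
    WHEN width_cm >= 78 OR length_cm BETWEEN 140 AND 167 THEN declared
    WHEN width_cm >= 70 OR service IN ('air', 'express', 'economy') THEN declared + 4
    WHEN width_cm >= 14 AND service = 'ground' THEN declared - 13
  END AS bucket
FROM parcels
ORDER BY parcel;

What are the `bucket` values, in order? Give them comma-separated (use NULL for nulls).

parcel=H10: width_cm >= 130 OR service IN ('air', 'express', 'freight') → 2300
parcel=H12: width_cm >= 130 OR service IN ('air', 'express', 'freight') → 4405
parcel=H30: width_cm >= 130 OR service IN ('air', 'express', 'freight') → 1208
parcel=H35: width_cm >= 70 OR service IN ('air', 'express', 'economy') → 3636
parcel=H36: width_cm >= 130 OR service IN ('air', 'express', 'freight') → 1589
parcel=H58: width_cm >= 130 OR service IN ('air', 'express', 'freight') → 1656
parcel=H66: width_cm >= 130 OR service IN ('air', 'express', 'freight') → 2542
parcel=H80: width_cm >= 14 AND service = 'ground' → 777
parcel=H87: width_cm >= 130 OR service IN ('air', 'express', 'freight') → 1528

2300, 4405, 1208, 3636, 1589, 1656, 2542, 777, 1528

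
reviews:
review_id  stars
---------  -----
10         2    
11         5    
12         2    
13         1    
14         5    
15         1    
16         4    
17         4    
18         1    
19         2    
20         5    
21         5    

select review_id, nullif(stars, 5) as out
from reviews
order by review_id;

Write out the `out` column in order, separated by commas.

2, NULL, 2, 1, NULL, 1, 4, 4, 1, 2, NULL, NULL

review_id=10: stars=2 vs 5: differ → 2
review_id=11: stars=5 vs 5: equal → NULL
review_id=12: stars=2 vs 5: differ → 2
review_id=13: stars=1 vs 5: differ → 1
review_id=14: stars=5 vs 5: equal → NULL
review_id=15: stars=1 vs 5: differ → 1
review_id=16: stars=4 vs 5: differ → 4
review_id=17: stars=4 vs 5: differ → 4
review_id=18: stars=1 vs 5: differ → 1
review_id=19: stars=2 vs 5: differ → 2
review_id=20: stars=5 vs 5: equal → NULL
review_id=21: stars=5 vs 5: equal → NULL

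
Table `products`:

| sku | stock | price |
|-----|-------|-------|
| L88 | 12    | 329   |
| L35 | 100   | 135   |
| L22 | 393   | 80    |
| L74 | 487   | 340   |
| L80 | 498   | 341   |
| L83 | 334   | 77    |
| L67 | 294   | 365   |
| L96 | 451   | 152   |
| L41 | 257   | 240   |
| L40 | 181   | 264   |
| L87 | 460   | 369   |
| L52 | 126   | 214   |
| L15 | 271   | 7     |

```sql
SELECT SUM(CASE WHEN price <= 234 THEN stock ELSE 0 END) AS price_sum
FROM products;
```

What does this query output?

1675

sku=L88: ✗
sku=L35: ✓ → 100
sku=L22: ✓ → 393
sku=L74: ✗
sku=L80: ✗
sku=L83: ✓ → 334
sku=L67: ✗
sku=L96: ✓ → 451
sku=L41: ✗
sku=L40: ✗
sku=L87: ✗
sku=L52: ✓ → 126
sku=L15: ✓ → 271
price_sum = 100 + 393 + 334 + 451 + 126 + 271 = 1675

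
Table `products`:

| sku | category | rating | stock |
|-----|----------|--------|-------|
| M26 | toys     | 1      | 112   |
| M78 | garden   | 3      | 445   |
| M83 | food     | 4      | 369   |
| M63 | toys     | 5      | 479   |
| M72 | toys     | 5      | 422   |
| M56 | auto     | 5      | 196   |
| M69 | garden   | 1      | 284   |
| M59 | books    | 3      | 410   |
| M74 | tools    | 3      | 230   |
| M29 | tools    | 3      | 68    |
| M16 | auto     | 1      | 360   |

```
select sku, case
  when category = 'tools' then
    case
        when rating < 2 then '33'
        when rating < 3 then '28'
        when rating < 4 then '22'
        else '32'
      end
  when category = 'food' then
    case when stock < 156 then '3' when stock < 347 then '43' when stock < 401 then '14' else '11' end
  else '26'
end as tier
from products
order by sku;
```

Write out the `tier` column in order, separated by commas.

26, 26, 22, 26, 26, 26, 26, 26, 22, 26, 14

sku=M16: category='auto' → outer ELSE → 26
sku=M26: category='toys' → outer ELSE → 26
sku=M29: category='tools' → inner[rating < 4] → 22
sku=M56: category='auto' → outer ELSE → 26
sku=M59: category='books' → outer ELSE → 26
sku=M63: category='toys' → outer ELSE → 26
sku=M69: category='garden' → outer ELSE → 26
sku=M72: category='toys' → outer ELSE → 26
sku=M74: category='tools' → inner[rating < 4] → 22
sku=M78: category='garden' → outer ELSE → 26
sku=M83: category='food' → inner[stock < 401] → 14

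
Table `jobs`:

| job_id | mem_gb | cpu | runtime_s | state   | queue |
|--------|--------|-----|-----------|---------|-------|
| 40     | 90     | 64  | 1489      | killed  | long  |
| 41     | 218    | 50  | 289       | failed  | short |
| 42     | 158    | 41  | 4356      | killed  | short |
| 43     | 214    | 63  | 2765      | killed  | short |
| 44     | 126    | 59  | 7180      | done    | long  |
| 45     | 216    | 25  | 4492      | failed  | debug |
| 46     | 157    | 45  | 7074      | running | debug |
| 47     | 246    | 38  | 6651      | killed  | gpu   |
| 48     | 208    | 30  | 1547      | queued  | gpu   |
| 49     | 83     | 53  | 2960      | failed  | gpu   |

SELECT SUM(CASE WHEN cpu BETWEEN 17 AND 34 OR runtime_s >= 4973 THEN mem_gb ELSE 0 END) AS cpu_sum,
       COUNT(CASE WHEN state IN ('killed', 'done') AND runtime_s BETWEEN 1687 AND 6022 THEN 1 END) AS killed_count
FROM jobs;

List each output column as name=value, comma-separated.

cpu_sum=953, killed_count=2

[cpu_sum: cpu BETWEEN 17 AND 34 OR runtime_s >= 4973]
job_id=40: ✗
job_id=41: ✗
job_id=42: ✗
job_id=43: ✗
job_id=44: ✓ → 126
job_id=45: ✓ → 216
job_id=46: ✓ → 157
job_id=47: ✓ → 246
job_id=48: ✓ → 208
job_id=49: ✗
cpu_sum = 126 + 216 + 157 + 246 + 208 = 953
—
[killed_count: state IN ('killed', 'done') AND runtime_s BETWEEN 1687 AND 6022]
job_id=40: ✗
job_id=41: ✗
job_id=42: ✓ → 1
job_id=43: ✓ → 1
job_id=44: ✗
job_id=45: ✗
job_id=46: ✗
job_id=47: ✗
job_id=48: ✗
job_id=49: ✗
killed_count = COUNT(1, 1) = 2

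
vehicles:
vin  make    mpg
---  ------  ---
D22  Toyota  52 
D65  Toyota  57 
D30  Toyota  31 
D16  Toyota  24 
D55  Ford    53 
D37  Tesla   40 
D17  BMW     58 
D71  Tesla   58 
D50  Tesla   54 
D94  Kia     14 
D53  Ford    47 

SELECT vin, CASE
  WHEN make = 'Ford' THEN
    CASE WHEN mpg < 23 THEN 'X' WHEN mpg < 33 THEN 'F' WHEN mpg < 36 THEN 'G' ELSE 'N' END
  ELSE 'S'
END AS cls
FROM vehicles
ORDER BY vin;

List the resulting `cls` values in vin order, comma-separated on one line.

S, S, S, S, S, S, N, N, S, S, S

vin=D16: make='Toyota' → outer ELSE → S
vin=D17: make='BMW' → outer ELSE → S
vin=D22: make='Toyota' → outer ELSE → S
vin=D30: make='Toyota' → outer ELSE → S
vin=D37: make='Tesla' → outer ELSE → S
vin=D50: make='Tesla' → outer ELSE → S
vin=D53: make='Ford' → inner[ELSE] → N
vin=D55: make='Ford' → inner[ELSE] → N
vin=D65: make='Toyota' → outer ELSE → S
vin=D71: make='Tesla' → outer ELSE → S
vin=D94: make='Kia' → outer ELSE → S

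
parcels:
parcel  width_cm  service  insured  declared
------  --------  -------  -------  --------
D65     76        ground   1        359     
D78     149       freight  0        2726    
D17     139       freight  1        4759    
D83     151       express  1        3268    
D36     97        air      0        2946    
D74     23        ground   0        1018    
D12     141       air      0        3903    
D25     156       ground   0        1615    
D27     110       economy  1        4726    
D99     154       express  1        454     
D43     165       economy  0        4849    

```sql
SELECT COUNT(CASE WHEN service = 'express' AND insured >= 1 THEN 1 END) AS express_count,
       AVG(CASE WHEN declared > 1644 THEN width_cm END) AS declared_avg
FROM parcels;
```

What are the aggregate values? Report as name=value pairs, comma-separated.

express_count=2, declared_avg=136

[express_count: service = 'express' AND insured >= 1]
parcel=D65: ✗
parcel=D78: ✗
parcel=D17: ✗
parcel=D83: ✓ → 1
parcel=D36: ✗
parcel=D74: ✗
parcel=D12: ✗
parcel=D25: ✗
parcel=D27: ✗
parcel=D99: ✓ → 1
parcel=D43: ✗
express_count = COUNT(1, 1) = 2
—
[declared_avg: declared > 1644]
parcel=D65: ✗
parcel=D78: ✓ → 149
parcel=D17: ✓ → 139
parcel=D83: ✓ → 151
parcel=D36: ✓ → 97
parcel=D74: ✗
parcel=D12: ✓ → 141
parcel=D25: ✗
parcel=D27: ✓ → 110
parcel=D99: ✗
parcel=D43: ✓ → 165
declared_avg = (149 + 139 + 151 + 97 + 141 + 110 + 165) / 7 = 136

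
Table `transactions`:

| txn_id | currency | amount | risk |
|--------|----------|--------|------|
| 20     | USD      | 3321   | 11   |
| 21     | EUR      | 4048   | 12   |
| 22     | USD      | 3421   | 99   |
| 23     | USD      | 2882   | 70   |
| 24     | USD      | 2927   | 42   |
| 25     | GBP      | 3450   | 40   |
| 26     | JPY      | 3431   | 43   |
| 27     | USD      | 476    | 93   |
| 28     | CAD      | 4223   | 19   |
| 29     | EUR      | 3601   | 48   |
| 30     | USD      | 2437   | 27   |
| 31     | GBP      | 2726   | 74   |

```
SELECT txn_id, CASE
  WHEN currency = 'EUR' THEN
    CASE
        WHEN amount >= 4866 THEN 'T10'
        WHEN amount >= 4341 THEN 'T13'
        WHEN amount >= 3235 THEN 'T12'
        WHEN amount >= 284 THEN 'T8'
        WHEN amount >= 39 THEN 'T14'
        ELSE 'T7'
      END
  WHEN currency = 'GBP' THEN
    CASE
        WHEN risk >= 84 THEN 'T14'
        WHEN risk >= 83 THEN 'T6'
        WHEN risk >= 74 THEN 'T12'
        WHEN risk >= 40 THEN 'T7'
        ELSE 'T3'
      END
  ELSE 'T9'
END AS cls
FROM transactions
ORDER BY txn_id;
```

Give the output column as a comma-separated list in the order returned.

T9, T12, T9, T9, T9, T7, T9, T9, T9, T12, T9, T12

txn_id=20: currency='USD' → outer ELSE → T9
txn_id=21: currency='EUR' → inner[amount >= 3235] → T12
txn_id=22: currency='USD' → outer ELSE → T9
txn_id=23: currency='USD' → outer ELSE → T9
txn_id=24: currency='USD' → outer ELSE → T9
txn_id=25: currency='GBP' → inner[risk >= 40] → T7
txn_id=26: currency='JPY' → outer ELSE → T9
txn_id=27: currency='USD' → outer ELSE → T9
txn_id=28: currency='CAD' → outer ELSE → T9
txn_id=29: currency='EUR' → inner[amount >= 3235] → T12
txn_id=30: currency='USD' → outer ELSE → T9
txn_id=31: currency='GBP' → inner[risk >= 74] → T12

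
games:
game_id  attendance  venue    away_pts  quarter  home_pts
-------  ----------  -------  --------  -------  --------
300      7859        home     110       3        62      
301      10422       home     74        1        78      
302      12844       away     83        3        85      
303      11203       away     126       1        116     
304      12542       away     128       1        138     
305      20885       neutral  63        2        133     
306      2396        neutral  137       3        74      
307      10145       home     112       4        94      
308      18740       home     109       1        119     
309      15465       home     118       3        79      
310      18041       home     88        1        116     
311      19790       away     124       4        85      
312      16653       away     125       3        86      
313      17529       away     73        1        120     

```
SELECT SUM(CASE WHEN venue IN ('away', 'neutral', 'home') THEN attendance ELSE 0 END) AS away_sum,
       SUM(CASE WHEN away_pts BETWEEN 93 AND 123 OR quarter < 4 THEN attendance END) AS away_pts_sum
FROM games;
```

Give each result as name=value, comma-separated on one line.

away_sum=194514, away_pts_sum=174724

[away_sum: venue IN ('away', 'neutral', 'home')]
game_id=300: ✓ → 7859
game_id=301: ✓ → 10422
game_id=302: ✓ → 12844
game_id=303: ✓ → 11203
game_id=304: ✓ → 12542
game_id=305: ✓ → 20885
game_id=306: ✓ → 2396
game_id=307: ✓ → 10145
game_id=308: ✓ → 18740
game_id=309: ✓ → 15465
game_id=310: ✓ → 18041
game_id=311: ✓ → 19790
game_id=312: ✓ → 16653
game_id=313: ✓ → 17529
away_sum = 7859 + 10422 + 12844 + 11203 + 12542 + 20885 + 2396 + 10145 + 18740 + 15465 + 18041 + 19790 + 16653 + 17529 = 194514
—
[away_pts_sum: away_pts BETWEEN 93 AND 123 OR quarter < 4]
game_id=300: ✓ → 7859
game_id=301: ✓ → 10422
game_id=302: ✓ → 12844
game_id=303: ✓ → 11203
game_id=304: ✓ → 12542
game_id=305: ✓ → 20885
game_id=306: ✓ → 2396
game_id=307: ✓ → 10145
game_id=308: ✓ → 18740
game_id=309: ✓ → 15465
game_id=310: ✓ → 18041
game_id=311: ✗
game_id=312: ✓ → 16653
game_id=313: ✓ → 17529
away_pts_sum = 7859 + 10422 + 12844 + 11203 + 12542 + 20885 + 2396 + 10145 + 18740 + 15465 + 18041 + 16653 + 17529 = 174724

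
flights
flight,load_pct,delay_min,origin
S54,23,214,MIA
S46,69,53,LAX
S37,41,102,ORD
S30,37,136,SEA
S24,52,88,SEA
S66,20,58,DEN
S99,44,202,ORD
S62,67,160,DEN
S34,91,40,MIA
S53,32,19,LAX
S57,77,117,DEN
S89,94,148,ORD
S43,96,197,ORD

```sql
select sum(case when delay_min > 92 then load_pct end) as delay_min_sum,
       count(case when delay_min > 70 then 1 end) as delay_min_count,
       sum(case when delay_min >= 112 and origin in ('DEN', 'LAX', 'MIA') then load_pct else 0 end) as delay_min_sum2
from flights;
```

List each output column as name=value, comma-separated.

[delay_min_sum: delay_min > 92]
flight=S54: ✓ → 23
flight=S46: ✗
flight=S37: ✓ → 41
flight=S30: ✓ → 37
flight=S24: ✗
flight=S66: ✗
flight=S99: ✓ → 44
flight=S62: ✓ → 67
flight=S34: ✗
flight=S53: ✗
flight=S57: ✓ → 77
flight=S89: ✓ → 94
flight=S43: ✓ → 96
delay_min_sum = 23 + 41 + 37 + 44 + 67 + 77 + 94 + 96 = 479
—
[delay_min_count: delay_min > 70]
flight=S54: ✓ → 1
flight=S46: ✗
flight=S37: ✓ → 1
flight=S30: ✓ → 1
flight=S24: ✓ → 1
flight=S66: ✗
flight=S99: ✓ → 1
flight=S62: ✓ → 1
flight=S34: ✗
flight=S53: ✗
flight=S57: ✓ → 1
flight=S89: ✓ → 1
flight=S43: ✓ → 1
delay_min_count = COUNT(1, 1, 1, 1, 1, 1, 1, 1, 1) = 9
—
[delay_min_sum2: delay_min >= 112 and origin in ('DEN', 'LAX', 'MIA')]
flight=S54: ✓ → 23
flight=S46: ✗
flight=S37: ✗
flight=S30: ✗
flight=S24: ✗
flight=S66: ✗
flight=S99: ✗
flight=S62: ✓ → 67
flight=S34: ✗
flight=S53: ✗
flight=S57: ✓ → 77
flight=S89: ✗
flight=S43: ✗
delay_min_sum2 = 23 + 67 + 77 = 167

delay_min_sum=479, delay_min_count=9, delay_min_sum2=167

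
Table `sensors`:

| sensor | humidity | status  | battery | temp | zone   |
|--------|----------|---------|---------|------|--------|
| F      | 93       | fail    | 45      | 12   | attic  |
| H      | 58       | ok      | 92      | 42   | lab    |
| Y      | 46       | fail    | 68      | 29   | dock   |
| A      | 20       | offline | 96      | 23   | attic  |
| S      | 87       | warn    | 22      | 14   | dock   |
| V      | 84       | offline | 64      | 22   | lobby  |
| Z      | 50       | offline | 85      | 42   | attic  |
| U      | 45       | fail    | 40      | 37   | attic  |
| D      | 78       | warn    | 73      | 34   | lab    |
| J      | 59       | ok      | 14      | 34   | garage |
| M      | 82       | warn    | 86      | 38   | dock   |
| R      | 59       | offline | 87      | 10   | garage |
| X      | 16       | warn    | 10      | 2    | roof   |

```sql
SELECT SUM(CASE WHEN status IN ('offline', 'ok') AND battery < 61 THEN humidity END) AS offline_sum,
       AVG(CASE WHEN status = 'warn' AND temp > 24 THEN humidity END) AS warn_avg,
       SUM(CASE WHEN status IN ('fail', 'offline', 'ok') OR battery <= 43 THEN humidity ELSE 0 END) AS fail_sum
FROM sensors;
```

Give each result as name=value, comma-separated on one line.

[offline_sum: status IN ('offline', 'ok') AND battery < 61]
sensor=F: ✗
sensor=H: ✗
sensor=Y: ✗
sensor=A: ✗
sensor=S: ✗
sensor=V: ✗
sensor=Z: ✗
sensor=U: ✗
sensor=D: ✗
sensor=J: ✓ → 59
sensor=M: ✗
sensor=R: ✗
sensor=X: ✗
offline_sum = 59
—
[warn_avg: status = 'warn' AND temp > 24]
sensor=F: ✗
sensor=H: ✗
sensor=Y: ✗
sensor=A: ✗
sensor=S: ✗
sensor=V: ✗
sensor=Z: ✗
sensor=U: ✗
sensor=D: ✓ → 78
sensor=J: ✗
sensor=M: ✓ → 82
sensor=R: ✗
sensor=X: ✗
warn_avg = (78 + 82) / 2 = 80
—
[fail_sum: status IN ('fail', 'offline', 'ok') OR battery <= 43]
sensor=F: ✓ → 93
sensor=H: ✓ → 58
sensor=Y: ✓ → 46
sensor=A: ✓ → 20
sensor=S: ✓ → 87
sensor=V: ✓ → 84
sensor=Z: ✓ → 50
sensor=U: ✓ → 45
sensor=D: ✗
sensor=J: ✓ → 59
sensor=M: ✗
sensor=R: ✓ → 59
sensor=X: ✓ → 16
fail_sum = 93 + 58 + 46 + 20 + 87 + 84 + 50 + 45 + 59 + 59 + 16 = 617

offline_sum=59, warn_avg=80, fail_sum=617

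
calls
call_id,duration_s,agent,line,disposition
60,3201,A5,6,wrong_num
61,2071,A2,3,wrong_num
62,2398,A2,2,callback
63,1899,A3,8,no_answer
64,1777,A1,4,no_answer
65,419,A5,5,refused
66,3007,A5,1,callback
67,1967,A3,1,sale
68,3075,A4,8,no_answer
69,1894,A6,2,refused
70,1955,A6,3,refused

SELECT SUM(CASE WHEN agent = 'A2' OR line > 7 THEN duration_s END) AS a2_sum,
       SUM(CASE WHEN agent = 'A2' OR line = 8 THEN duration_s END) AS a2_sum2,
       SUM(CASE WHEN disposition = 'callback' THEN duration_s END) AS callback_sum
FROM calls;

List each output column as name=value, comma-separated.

a2_sum=9443, a2_sum2=9443, callback_sum=5405

[a2_sum: agent = 'A2' OR line > 7]
call_id=60: ✗
call_id=61: ✓ → 2071
call_id=62: ✓ → 2398
call_id=63: ✓ → 1899
call_id=64: ✗
call_id=65: ✗
call_id=66: ✗
call_id=67: ✗
call_id=68: ✓ → 3075
call_id=69: ✗
call_id=70: ✗
a2_sum = 2071 + 2398 + 1899 + 3075 = 9443
—
[a2_sum2: agent = 'A2' OR line = 8]
call_id=60: ✗
call_id=61: ✓ → 2071
call_id=62: ✓ → 2398
call_id=63: ✓ → 1899
call_id=64: ✗
call_id=65: ✗
call_id=66: ✗
call_id=67: ✗
call_id=68: ✓ → 3075
call_id=69: ✗
call_id=70: ✗
a2_sum2 = 2071 + 2398 + 1899 + 3075 = 9443
—
[callback_sum: disposition = 'callback']
call_id=60: ✗
call_id=61: ✗
call_id=62: ✓ → 2398
call_id=63: ✗
call_id=64: ✗
call_id=65: ✗
call_id=66: ✓ → 3007
call_id=67: ✗
call_id=68: ✗
call_id=69: ✗
call_id=70: ✗
callback_sum = 2398 + 3007 = 5405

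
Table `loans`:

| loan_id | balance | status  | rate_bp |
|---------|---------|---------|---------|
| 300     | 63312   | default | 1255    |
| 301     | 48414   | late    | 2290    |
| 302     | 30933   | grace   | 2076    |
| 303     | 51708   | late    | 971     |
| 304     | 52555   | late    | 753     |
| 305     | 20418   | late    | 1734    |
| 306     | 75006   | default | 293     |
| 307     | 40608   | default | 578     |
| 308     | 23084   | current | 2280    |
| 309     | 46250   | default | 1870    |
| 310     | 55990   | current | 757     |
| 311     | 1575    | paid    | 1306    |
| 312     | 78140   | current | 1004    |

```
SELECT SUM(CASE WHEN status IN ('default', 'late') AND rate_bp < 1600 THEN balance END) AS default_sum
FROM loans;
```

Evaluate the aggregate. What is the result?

loan_id=300: ✓ → 63312
loan_id=301: ✗
loan_id=302: ✗
loan_id=303: ✓ → 51708
loan_id=304: ✓ → 52555
loan_id=305: ✗
loan_id=306: ✓ → 75006
loan_id=307: ✓ → 40608
loan_id=308: ✗
loan_id=309: ✗
loan_id=310: ✗
loan_id=311: ✗
loan_id=312: ✗
default_sum = 63312 + 51708 + 52555 + 75006 + 40608 = 283189

283189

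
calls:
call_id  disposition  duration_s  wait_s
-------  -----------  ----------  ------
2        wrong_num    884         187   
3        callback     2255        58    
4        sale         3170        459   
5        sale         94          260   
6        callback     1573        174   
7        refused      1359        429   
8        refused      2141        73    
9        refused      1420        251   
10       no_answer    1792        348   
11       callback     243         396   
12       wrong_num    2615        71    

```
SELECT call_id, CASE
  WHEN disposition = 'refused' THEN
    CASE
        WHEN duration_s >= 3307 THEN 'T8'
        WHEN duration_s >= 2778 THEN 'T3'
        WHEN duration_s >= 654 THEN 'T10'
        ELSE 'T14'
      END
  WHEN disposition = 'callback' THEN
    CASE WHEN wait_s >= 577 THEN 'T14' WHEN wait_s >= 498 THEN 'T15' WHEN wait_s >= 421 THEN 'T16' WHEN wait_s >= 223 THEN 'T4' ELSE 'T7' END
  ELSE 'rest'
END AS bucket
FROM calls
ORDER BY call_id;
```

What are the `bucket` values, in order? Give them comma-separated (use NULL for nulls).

call_id=2: disposition='wrong_num' → outer ELSE → rest
call_id=3: disposition='callback' → inner[ELSE] → T7
call_id=4: disposition='sale' → outer ELSE → rest
call_id=5: disposition='sale' → outer ELSE → rest
call_id=6: disposition='callback' → inner[ELSE] → T7
call_id=7: disposition='refused' → inner[duration_s >= 654] → T10
call_id=8: disposition='refused' → inner[duration_s >= 654] → T10
call_id=9: disposition='refused' → inner[duration_s >= 654] → T10
call_id=10: disposition='no_answer' → outer ELSE → rest
call_id=11: disposition='callback' → inner[wait_s >= 223] → T4
call_id=12: disposition='wrong_num' → outer ELSE → rest

rest, T7, rest, rest, T7, T10, T10, T10, rest, T4, rest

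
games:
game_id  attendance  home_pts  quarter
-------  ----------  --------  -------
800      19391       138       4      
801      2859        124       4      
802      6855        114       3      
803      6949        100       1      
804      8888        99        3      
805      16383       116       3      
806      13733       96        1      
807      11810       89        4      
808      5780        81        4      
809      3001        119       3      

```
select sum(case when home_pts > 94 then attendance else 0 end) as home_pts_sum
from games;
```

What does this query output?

game_id=800: ✓ → 19391
game_id=801: ✓ → 2859
game_id=802: ✓ → 6855
game_id=803: ✓ → 6949
game_id=804: ✓ → 8888
game_id=805: ✓ → 16383
game_id=806: ✓ → 13733
game_id=807: ✗
game_id=808: ✗
game_id=809: ✓ → 3001
home_pts_sum = 19391 + 2859 + 6855 + 6949 + 8888 + 16383 + 13733 + 3001 = 78059

78059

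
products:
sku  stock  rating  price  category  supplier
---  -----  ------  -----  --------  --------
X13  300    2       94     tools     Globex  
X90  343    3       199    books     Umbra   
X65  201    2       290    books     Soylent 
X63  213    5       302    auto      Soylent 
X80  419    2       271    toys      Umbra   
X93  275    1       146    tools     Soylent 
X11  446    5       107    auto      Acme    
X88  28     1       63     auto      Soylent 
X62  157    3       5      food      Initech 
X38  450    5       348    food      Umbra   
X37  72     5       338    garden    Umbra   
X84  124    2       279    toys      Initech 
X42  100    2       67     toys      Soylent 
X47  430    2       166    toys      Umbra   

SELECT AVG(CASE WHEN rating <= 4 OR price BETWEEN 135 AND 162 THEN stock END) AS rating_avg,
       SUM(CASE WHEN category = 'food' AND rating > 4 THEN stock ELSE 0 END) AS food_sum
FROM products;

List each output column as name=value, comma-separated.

rating_avg=237.7, food_sum=450

[rating_avg: rating <= 4 OR price BETWEEN 135 AND 162]
sku=X13: ✓ → 300
sku=X90: ✓ → 343
sku=X65: ✓ → 201
sku=X63: ✗
sku=X80: ✓ → 419
sku=X93: ✓ → 275
sku=X11: ✗
sku=X88: ✓ → 28
sku=X62: ✓ → 157
sku=X38: ✗
sku=X37: ✗
sku=X84: ✓ → 124
sku=X42: ✓ → 100
sku=X47: ✓ → 430
rating_avg = (300 + 343 + 201 + 419 + 275 + 28 + 157 + 124 + 100 + 430) / 10 = 237.7
—
[food_sum: category = 'food' AND rating > 4]
sku=X13: ✗
sku=X90: ✗
sku=X65: ✗
sku=X63: ✗
sku=X80: ✗
sku=X93: ✗
sku=X11: ✗
sku=X88: ✗
sku=X62: ✗
sku=X38: ✓ → 450
sku=X37: ✗
sku=X84: ✗
sku=X42: ✗
sku=X47: ✗
food_sum = 450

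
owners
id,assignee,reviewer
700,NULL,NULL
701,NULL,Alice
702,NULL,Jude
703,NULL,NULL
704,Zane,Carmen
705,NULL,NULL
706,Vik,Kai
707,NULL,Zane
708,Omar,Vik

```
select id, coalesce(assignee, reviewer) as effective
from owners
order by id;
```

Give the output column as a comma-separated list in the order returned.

NULL, Alice, Jude, NULL, Zane, NULL, Vik, Zane, Omar

id=700: assignee=NULL, reviewer=NULL (all NULL) → NULL
id=701: assignee=NULL, reviewer=Alice → Alice
id=702: assignee=NULL, reviewer=Jude → Jude
id=703: assignee=NULL, reviewer=NULL (all NULL) → NULL
id=704: assignee=Zane → Zane
id=705: assignee=NULL, reviewer=NULL (all NULL) → NULL
id=706: assignee=Vik → Vik
id=707: assignee=NULL, reviewer=Zane → Zane
id=708: assignee=Omar → Omar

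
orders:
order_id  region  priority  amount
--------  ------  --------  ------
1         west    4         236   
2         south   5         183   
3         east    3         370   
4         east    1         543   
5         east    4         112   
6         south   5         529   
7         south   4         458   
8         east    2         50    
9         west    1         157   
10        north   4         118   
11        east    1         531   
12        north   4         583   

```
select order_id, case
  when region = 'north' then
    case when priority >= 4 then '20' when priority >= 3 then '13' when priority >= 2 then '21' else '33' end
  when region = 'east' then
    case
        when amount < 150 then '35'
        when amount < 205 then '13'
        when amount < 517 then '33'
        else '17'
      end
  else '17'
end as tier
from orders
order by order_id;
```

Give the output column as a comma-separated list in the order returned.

order_id=1: region='west' → outer ELSE → 17
order_id=2: region='south' → outer ELSE → 17
order_id=3: region='east' → inner[amount < 517] → 33
order_id=4: region='east' → inner[ELSE] → 17
order_id=5: region='east' → inner[amount < 150] → 35
order_id=6: region='south' → outer ELSE → 17
order_id=7: region='south' → outer ELSE → 17
order_id=8: region='east' → inner[amount < 150] → 35
order_id=9: region='west' → outer ELSE → 17
order_id=10: region='north' → inner[priority >= 4] → 20
order_id=11: region='east' → inner[ELSE] → 17
order_id=12: region='north' → inner[priority >= 4] → 20

17, 17, 33, 17, 35, 17, 17, 35, 17, 20, 17, 20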